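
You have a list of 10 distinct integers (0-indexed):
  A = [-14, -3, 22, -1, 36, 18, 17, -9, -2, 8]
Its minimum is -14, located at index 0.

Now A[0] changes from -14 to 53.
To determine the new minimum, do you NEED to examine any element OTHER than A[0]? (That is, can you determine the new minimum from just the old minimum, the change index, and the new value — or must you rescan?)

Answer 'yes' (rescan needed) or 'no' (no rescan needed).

Old min = -14 at index 0
Change at index 0: -14 -> 53
Index 0 WAS the min and new value 53 > old min -14. Must rescan other elements to find the new min.
Needs rescan: yes

Answer: yes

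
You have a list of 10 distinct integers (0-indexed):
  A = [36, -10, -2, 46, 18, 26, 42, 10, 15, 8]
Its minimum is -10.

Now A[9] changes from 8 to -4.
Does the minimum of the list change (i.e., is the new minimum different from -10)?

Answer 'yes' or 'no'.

Answer: no

Derivation:
Old min = -10
Change: A[9] 8 -> -4
Changed element was NOT the min; min changes only if -4 < -10.
New min = -10; changed? no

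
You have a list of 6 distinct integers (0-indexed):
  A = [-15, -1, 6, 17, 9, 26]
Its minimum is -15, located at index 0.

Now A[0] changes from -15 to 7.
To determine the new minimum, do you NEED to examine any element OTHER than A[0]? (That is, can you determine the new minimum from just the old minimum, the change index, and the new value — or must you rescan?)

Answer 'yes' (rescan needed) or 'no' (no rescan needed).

Old min = -15 at index 0
Change at index 0: -15 -> 7
Index 0 WAS the min and new value 7 > old min -15. Must rescan other elements to find the new min.
Needs rescan: yes

Answer: yes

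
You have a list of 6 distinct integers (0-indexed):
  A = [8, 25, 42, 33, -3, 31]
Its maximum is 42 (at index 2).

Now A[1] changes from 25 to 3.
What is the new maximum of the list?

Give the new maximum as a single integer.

Old max = 42 (at index 2)
Change: A[1] 25 -> 3
Changed element was NOT the old max.
  New max = max(old_max, new_val) = max(42, 3) = 42

Answer: 42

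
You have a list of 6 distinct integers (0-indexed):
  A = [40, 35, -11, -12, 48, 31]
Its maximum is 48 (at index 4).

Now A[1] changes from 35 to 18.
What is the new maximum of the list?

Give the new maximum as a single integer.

Old max = 48 (at index 4)
Change: A[1] 35 -> 18
Changed element was NOT the old max.
  New max = max(old_max, new_val) = max(48, 18) = 48

Answer: 48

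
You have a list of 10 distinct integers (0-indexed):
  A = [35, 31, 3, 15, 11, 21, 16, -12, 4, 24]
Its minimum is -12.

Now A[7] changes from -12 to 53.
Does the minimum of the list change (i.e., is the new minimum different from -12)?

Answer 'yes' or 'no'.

Answer: yes

Derivation:
Old min = -12
Change: A[7] -12 -> 53
Changed element was the min; new min must be rechecked.
New min = 3; changed? yes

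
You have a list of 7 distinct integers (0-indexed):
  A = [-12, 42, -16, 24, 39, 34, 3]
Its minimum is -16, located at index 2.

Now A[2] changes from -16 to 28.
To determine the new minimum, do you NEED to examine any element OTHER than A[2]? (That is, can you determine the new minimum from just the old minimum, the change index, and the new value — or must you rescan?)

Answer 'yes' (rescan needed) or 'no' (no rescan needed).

Old min = -16 at index 2
Change at index 2: -16 -> 28
Index 2 WAS the min and new value 28 > old min -16. Must rescan other elements to find the new min.
Needs rescan: yes

Answer: yes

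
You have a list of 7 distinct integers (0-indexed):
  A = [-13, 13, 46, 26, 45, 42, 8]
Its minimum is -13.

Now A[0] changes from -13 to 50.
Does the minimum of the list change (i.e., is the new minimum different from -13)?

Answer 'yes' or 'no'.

Old min = -13
Change: A[0] -13 -> 50
Changed element was the min; new min must be rechecked.
New min = 8; changed? yes

Answer: yes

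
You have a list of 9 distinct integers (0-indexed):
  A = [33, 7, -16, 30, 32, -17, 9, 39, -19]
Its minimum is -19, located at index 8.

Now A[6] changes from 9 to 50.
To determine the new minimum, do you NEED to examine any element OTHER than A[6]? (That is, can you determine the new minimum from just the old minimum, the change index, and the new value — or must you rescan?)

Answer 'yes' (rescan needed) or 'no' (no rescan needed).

Answer: no

Derivation:
Old min = -19 at index 8
Change at index 6: 9 -> 50
Index 6 was NOT the min. New min = min(-19, 50). No rescan of other elements needed.
Needs rescan: no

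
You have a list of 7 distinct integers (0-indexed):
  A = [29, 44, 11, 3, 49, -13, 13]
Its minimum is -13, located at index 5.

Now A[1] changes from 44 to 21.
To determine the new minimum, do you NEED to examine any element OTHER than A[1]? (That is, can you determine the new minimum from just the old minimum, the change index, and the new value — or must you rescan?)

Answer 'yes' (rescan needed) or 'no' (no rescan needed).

Answer: no

Derivation:
Old min = -13 at index 5
Change at index 1: 44 -> 21
Index 1 was NOT the min. New min = min(-13, 21). No rescan of other elements needed.
Needs rescan: no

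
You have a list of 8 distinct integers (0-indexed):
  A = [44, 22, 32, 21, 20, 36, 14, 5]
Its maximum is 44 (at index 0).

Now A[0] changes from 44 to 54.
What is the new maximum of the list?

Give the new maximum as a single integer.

Answer: 54

Derivation:
Old max = 44 (at index 0)
Change: A[0] 44 -> 54
Changed element WAS the max -> may need rescan.
  Max of remaining elements: 36
  New max = max(54, 36) = 54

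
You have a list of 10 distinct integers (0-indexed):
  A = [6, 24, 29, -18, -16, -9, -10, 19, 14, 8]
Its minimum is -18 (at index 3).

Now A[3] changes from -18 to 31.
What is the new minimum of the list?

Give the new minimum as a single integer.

Answer: -16

Derivation:
Old min = -18 (at index 3)
Change: A[3] -18 -> 31
Changed element WAS the min. Need to check: is 31 still <= all others?
  Min of remaining elements: -16
  New min = min(31, -16) = -16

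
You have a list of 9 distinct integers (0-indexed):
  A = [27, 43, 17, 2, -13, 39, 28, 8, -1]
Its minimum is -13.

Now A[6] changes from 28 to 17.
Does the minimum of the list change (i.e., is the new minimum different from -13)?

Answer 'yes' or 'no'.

Answer: no

Derivation:
Old min = -13
Change: A[6] 28 -> 17
Changed element was NOT the min; min changes only if 17 < -13.
New min = -13; changed? no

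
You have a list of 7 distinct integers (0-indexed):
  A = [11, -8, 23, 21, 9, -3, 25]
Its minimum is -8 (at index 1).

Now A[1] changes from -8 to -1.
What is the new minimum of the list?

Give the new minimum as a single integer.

Answer: -3

Derivation:
Old min = -8 (at index 1)
Change: A[1] -8 -> -1
Changed element WAS the min. Need to check: is -1 still <= all others?
  Min of remaining elements: -3
  New min = min(-1, -3) = -3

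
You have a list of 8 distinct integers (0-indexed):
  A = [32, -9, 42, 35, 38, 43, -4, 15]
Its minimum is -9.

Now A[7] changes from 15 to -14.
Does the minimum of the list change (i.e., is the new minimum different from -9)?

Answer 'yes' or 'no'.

Old min = -9
Change: A[7] 15 -> -14
Changed element was NOT the min; min changes only if -14 < -9.
New min = -14; changed? yes

Answer: yes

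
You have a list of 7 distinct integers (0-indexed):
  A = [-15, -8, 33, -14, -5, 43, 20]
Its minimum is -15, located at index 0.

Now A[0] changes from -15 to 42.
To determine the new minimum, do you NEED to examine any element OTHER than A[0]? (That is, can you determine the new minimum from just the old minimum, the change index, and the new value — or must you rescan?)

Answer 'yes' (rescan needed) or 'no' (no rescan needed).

Old min = -15 at index 0
Change at index 0: -15 -> 42
Index 0 WAS the min and new value 42 > old min -15. Must rescan other elements to find the new min.
Needs rescan: yes

Answer: yes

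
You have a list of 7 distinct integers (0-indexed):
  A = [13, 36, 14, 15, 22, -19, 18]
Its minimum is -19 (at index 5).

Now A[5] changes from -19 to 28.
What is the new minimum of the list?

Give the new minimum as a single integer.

Answer: 13

Derivation:
Old min = -19 (at index 5)
Change: A[5] -19 -> 28
Changed element WAS the min. Need to check: is 28 still <= all others?
  Min of remaining elements: 13
  New min = min(28, 13) = 13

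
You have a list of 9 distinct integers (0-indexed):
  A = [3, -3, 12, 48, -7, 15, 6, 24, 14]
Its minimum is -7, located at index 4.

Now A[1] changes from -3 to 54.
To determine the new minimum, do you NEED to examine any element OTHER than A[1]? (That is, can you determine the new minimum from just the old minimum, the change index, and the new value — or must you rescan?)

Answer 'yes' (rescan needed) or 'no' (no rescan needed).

Answer: no

Derivation:
Old min = -7 at index 4
Change at index 1: -3 -> 54
Index 1 was NOT the min. New min = min(-7, 54). No rescan of other elements needed.
Needs rescan: no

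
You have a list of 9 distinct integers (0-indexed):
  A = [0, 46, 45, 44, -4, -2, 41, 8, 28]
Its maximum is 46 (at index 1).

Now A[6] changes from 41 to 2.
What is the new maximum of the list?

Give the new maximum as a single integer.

Old max = 46 (at index 1)
Change: A[6] 41 -> 2
Changed element was NOT the old max.
  New max = max(old_max, new_val) = max(46, 2) = 46

Answer: 46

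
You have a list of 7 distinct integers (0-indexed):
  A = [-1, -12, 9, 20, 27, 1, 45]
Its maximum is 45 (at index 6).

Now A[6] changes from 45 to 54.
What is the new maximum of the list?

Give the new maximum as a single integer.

Old max = 45 (at index 6)
Change: A[6] 45 -> 54
Changed element WAS the max -> may need rescan.
  Max of remaining elements: 27
  New max = max(54, 27) = 54

Answer: 54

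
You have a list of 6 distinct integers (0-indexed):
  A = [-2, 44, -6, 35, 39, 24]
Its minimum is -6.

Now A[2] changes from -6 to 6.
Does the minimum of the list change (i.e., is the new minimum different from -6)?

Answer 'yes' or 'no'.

Old min = -6
Change: A[2] -6 -> 6
Changed element was the min; new min must be rechecked.
New min = -2; changed? yes

Answer: yes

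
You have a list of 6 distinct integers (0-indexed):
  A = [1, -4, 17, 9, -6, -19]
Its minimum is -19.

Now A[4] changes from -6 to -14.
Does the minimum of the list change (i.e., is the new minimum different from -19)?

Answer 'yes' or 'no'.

Answer: no

Derivation:
Old min = -19
Change: A[4] -6 -> -14
Changed element was NOT the min; min changes only if -14 < -19.
New min = -19; changed? no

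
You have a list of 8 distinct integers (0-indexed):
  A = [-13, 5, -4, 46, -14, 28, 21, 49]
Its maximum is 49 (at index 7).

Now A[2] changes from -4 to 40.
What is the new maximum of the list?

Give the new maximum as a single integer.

Old max = 49 (at index 7)
Change: A[2] -4 -> 40
Changed element was NOT the old max.
  New max = max(old_max, new_val) = max(49, 40) = 49

Answer: 49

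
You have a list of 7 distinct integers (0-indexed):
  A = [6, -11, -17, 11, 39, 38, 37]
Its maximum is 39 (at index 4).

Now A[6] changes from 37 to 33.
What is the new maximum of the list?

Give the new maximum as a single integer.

Answer: 39

Derivation:
Old max = 39 (at index 4)
Change: A[6] 37 -> 33
Changed element was NOT the old max.
  New max = max(old_max, new_val) = max(39, 33) = 39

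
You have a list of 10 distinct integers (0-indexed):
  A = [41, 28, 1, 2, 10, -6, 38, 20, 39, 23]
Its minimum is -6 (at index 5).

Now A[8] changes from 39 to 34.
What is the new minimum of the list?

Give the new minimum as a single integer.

Answer: -6

Derivation:
Old min = -6 (at index 5)
Change: A[8] 39 -> 34
Changed element was NOT the old min.
  New min = min(old_min, new_val) = min(-6, 34) = -6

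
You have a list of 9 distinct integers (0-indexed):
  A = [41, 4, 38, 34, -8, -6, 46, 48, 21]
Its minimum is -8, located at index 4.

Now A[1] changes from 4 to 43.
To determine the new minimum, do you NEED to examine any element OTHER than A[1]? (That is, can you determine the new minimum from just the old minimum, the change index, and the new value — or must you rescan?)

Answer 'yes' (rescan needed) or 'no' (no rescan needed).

Answer: no

Derivation:
Old min = -8 at index 4
Change at index 1: 4 -> 43
Index 1 was NOT the min. New min = min(-8, 43). No rescan of other elements needed.
Needs rescan: no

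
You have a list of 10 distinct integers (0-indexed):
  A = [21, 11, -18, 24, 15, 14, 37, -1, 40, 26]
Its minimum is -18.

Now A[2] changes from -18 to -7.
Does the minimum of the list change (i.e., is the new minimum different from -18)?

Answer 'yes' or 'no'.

Old min = -18
Change: A[2] -18 -> -7
Changed element was the min; new min must be rechecked.
New min = -7; changed? yes

Answer: yes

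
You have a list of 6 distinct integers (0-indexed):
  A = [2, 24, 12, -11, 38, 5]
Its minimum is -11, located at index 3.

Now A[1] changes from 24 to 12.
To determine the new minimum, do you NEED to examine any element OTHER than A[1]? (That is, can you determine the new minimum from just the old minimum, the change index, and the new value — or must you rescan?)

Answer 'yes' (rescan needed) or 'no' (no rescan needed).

Answer: no

Derivation:
Old min = -11 at index 3
Change at index 1: 24 -> 12
Index 1 was NOT the min. New min = min(-11, 12). No rescan of other elements needed.
Needs rescan: no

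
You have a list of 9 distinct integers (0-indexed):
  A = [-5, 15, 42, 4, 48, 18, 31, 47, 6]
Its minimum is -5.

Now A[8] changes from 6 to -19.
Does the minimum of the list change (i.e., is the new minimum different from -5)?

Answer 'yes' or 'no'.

Answer: yes

Derivation:
Old min = -5
Change: A[8] 6 -> -19
Changed element was NOT the min; min changes only if -19 < -5.
New min = -19; changed? yes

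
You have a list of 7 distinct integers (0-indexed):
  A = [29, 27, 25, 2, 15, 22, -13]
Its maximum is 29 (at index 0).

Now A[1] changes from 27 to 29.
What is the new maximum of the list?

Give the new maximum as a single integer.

Answer: 29

Derivation:
Old max = 29 (at index 0)
Change: A[1] 27 -> 29
Changed element was NOT the old max.
  New max = max(old_max, new_val) = max(29, 29) = 29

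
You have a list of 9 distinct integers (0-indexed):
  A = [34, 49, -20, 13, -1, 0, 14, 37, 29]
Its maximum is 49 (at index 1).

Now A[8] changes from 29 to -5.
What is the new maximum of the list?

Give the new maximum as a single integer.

Old max = 49 (at index 1)
Change: A[8] 29 -> -5
Changed element was NOT the old max.
  New max = max(old_max, new_val) = max(49, -5) = 49

Answer: 49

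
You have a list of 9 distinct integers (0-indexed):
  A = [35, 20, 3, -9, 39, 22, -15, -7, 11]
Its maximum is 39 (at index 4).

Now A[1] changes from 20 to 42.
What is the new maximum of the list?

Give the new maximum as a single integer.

Answer: 42

Derivation:
Old max = 39 (at index 4)
Change: A[1] 20 -> 42
Changed element was NOT the old max.
  New max = max(old_max, new_val) = max(39, 42) = 42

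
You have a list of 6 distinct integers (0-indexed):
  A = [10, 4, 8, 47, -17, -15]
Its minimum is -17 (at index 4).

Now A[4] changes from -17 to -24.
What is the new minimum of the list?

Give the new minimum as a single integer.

Answer: -24

Derivation:
Old min = -17 (at index 4)
Change: A[4] -17 -> -24
Changed element WAS the min. Need to check: is -24 still <= all others?
  Min of remaining elements: -15
  New min = min(-24, -15) = -24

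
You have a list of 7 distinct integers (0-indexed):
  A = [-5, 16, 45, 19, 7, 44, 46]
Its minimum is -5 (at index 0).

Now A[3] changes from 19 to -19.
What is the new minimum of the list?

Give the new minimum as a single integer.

Answer: -19

Derivation:
Old min = -5 (at index 0)
Change: A[3] 19 -> -19
Changed element was NOT the old min.
  New min = min(old_min, new_val) = min(-5, -19) = -19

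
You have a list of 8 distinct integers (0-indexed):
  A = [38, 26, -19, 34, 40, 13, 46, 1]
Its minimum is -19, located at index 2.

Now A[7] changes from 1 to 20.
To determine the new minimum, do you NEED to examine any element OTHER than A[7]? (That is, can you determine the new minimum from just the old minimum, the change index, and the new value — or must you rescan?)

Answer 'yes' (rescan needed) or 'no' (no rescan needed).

Answer: no

Derivation:
Old min = -19 at index 2
Change at index 7: 1 -> 20
Index 7 was NOT the min. New min = min(-19, 20). No rescan of other elements needed.
Needs rescan: no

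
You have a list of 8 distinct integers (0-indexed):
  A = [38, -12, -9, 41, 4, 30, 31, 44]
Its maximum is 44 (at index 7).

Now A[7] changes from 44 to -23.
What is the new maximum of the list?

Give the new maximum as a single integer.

Answer: 41

Derivation:
Old max = 44 (at index 7)
Change: A[7] 44 -> -23
Changed element WAS the max -> may need rescan.
  Max of remaining elements: 41
  New max = max(-23, 41) = 41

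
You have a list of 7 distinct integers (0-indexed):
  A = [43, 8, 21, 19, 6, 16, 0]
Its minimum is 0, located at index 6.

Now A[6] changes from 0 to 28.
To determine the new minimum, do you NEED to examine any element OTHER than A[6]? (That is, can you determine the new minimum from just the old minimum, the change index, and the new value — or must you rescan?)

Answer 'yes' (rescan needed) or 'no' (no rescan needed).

Old min = 0 at index 6
Change at index 6: 0 -> 28
Index 6 WAS the min and new value 28 > old min 0. Must rescan other elements to find the new min.
Needs rescan: yes

Answer: yes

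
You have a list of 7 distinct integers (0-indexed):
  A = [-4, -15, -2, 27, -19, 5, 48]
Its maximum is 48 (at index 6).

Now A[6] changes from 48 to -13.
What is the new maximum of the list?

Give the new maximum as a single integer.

Old max = 48 (at index 6)
Change: A[6] 48 -> -13
Changed element WAS the max -> may need rescan.
  Max of remaining elements: 27
  New max = max(-13, 27) = 27

Answer: 27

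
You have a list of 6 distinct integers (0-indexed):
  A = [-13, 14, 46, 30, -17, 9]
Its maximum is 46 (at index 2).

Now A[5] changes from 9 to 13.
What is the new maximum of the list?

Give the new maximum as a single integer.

Answer: 46

Derivation:
Old max = 46 (at index 2)
Change: A[5] 9 -> 13
Changed element was NOT the old max.
  New max = max(old_max, new_val) = max(46, 13) = 46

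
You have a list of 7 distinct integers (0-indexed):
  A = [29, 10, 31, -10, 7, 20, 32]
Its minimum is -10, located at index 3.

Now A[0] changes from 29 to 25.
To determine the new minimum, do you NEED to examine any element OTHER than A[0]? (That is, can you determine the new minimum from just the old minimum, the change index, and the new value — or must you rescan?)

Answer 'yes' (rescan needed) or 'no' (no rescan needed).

Answer: no

Derivation:
Old min = -10 at index 3
Change at index 0: 29 -> 25
Index 0 was NOT the min. New min = min(-10, 25). No rescan of other elements needed.
Needs rescan: no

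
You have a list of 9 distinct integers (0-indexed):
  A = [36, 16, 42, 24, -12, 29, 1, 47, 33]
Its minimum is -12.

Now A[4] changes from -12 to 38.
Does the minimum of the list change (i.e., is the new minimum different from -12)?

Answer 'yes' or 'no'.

Old min = -12
Change: A[4] -12 -> 38
Changed element was the min; new min must be rechecked.
New min = 1; changed? yes

Answer: yes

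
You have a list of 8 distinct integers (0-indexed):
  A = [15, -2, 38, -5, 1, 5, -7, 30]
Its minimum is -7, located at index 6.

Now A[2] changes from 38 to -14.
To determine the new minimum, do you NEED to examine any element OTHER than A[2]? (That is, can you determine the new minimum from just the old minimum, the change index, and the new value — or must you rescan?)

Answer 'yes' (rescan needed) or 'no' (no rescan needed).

Answer: no

Derivation:
Old min = -7 at index 6
Change at index 2: 38 -> -14
Index 2 was NOT the min. New min = min(-7, -14). No rescan of other elements needed.
Needs rescan: no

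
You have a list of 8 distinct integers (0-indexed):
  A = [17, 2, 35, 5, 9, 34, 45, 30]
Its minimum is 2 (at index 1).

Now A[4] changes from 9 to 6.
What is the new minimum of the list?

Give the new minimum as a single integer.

Old min = 2 (at index 1)
Change: A[4] 9 -> 6
Changed element was NOT the old min.
  New min = min(old_min, new_val) = min(2, 6) = 2

Answer: 2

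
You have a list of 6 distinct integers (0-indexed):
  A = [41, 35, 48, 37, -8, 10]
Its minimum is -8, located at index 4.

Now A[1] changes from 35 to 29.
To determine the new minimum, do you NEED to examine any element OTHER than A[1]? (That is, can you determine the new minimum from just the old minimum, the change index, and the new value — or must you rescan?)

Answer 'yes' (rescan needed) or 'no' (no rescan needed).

Answer: no

Derivation:
Old min = -8 at index 4
Change at index 1: 35 -> 29
Index 1 was NOT the min. New min = min(-8, 29). No rescan of other elements needed.
Needs rescan: no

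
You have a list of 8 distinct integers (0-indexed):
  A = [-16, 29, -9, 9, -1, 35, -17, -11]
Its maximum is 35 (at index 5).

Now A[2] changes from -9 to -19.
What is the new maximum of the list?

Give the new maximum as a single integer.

Old max = 35 (at index 5)
Change: A[2] -9 -> -19
Changed element was NOT the old max.
  New max = max(old_max, new_val) = max(35, -19) = 35

Answer: 35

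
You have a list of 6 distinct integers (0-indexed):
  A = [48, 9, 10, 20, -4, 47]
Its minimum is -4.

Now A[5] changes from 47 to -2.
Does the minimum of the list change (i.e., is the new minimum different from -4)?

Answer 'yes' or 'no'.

Answer: no

Derivation:
Old min = -4
Change: A[5] 47 -> -2
Changed element was NOT the min; min changes only if -2 < -4.
New min = -4; changed? no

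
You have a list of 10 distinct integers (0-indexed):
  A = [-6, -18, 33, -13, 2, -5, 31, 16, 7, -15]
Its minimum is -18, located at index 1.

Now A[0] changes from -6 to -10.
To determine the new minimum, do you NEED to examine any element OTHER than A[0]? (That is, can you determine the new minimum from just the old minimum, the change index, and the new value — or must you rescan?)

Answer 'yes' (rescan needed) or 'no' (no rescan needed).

Old min = -18 at index 1
Change at index 0: -6 -> -10
Index 0 was NOT the min. New min = min(-18, -10). No rescan of other elements needed.
Needs rescan: no

Answer: no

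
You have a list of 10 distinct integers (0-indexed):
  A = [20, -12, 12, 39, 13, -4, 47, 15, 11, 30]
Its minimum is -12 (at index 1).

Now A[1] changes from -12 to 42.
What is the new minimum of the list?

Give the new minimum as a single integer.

Answer: -4

Derivation:
Old min = -12 (at index 1)
Change: A[1] -12 -> 42
Changed element WAS the min. Need to check: is 42 still <= all others?
  Min of remaining elements: -4
  New min = min(42, -4) = -4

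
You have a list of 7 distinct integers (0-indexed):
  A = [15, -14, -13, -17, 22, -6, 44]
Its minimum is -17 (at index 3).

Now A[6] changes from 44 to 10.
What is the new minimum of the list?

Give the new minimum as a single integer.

Answer: -17

Derivation:
Old min = -17 (at index 3)
Change: A[6] 44 -> 10
Changed element was NOT the old min.
  New min = min(old_min, new_val) = min(-17, 10) = -17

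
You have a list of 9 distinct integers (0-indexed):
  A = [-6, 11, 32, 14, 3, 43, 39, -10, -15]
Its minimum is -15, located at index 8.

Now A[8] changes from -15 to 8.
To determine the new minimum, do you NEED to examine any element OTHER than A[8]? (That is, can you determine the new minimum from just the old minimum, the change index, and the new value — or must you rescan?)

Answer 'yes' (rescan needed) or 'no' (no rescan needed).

Answer: yes

Derivation:
Old min = -15 at index 8
Change at index 8: -15 -> 8
Index 8 WAS the min and new value 8 > old min -15. Must rescan other elements to find the new min.
Needs rescan: yes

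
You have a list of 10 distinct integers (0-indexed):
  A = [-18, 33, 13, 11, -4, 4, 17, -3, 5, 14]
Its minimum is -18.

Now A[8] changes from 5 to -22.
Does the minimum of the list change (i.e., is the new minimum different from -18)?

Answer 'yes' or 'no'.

Answer: yes

Derivation:
Old min = -18
Change: A[8] 5 -> -22
Changed element was NOT the min; min changes only if -22 < -18.
New min = -22; changed? yes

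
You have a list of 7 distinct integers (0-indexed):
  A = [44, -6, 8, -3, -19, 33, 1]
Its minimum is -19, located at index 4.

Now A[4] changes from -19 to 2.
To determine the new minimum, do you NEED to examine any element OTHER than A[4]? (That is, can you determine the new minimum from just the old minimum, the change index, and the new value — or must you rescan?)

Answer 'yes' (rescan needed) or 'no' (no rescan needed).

Old min = -19 at index 4
Change at index 4: -19 -> 2
Index 4 WAS the min and new value 2 > old min -19. Must rescan other elements to find the new min.
Needs rescan: yes

Answer: yes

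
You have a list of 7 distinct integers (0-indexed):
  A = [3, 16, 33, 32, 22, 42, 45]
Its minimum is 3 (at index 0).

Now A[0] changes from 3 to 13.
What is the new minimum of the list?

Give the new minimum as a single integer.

Answer: 13

Derivation:
Old min = 3 (at index 0)
Change: A[0] 3 -> 13
Changed element WAS the min. Need to check: is 13 still <= all others?
  Min of remaining elements: 16
  New min = min(13, 16) = 13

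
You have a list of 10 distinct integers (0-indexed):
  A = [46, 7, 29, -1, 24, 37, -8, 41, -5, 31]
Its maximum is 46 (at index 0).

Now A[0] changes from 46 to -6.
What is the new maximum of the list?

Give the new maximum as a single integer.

Old max = 46 (at index 0)
Change: A[0] 46 -> -6
Changed element WAS the max -> may need rescan.
  Max of remaining elements: 41
  New max = max(-6, 41) = 41

Answer: 41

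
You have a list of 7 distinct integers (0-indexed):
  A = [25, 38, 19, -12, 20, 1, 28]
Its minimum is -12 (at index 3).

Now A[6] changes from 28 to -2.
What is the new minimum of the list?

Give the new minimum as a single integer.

Answer: -12

Derivation:
Old min = -12 (at index 3)
Change: A[6] 28 -> -2
Changed element was NOT the old min.
  New min = min(old_min, new_val) = min(-12, -2) = -12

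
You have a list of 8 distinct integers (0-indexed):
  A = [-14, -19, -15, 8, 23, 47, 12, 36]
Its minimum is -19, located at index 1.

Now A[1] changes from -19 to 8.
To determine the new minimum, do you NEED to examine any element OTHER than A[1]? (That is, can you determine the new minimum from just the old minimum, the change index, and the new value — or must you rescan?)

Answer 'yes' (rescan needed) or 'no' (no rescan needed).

Old min = -19 at index 1
Change at index 1: -19 -> 8
Index 1 WAS the min and new value 8 > old min -19. Must rescan other elements to find the new min.
Needs rescan: yes

Answer: yes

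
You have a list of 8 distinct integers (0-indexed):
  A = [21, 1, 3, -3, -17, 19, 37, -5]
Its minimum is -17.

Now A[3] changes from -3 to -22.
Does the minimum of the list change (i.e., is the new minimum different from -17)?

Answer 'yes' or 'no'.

Answer: yes

Derivation:
Old min = -17
Change: A[3] -3 -> -22
Changed element was NOT the min; min changes only if -22 < -17.
New min = -22; changed? yes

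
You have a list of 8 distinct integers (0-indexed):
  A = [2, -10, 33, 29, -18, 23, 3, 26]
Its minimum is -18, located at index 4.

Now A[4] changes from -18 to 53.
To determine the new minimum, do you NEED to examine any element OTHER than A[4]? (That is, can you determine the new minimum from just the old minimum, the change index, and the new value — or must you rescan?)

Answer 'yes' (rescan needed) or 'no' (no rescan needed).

Answer: yes

Derivation:
Old min = -18 at index 4
Change at index 4: -18 -> 53
Index 4 WAS the min and new value 53 > old min -18. Must rescan other elements to find the new min.
Needs rescan: yes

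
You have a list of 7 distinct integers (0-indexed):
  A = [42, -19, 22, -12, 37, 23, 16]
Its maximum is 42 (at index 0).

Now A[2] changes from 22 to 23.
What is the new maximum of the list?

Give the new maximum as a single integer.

Old max = 42 (at index 0)
Change: A[2] 22 -> 23
Changed element was NOT the old max.
  New max = max(old_max, new_val) = max(42, 23) = 42

Answer: 42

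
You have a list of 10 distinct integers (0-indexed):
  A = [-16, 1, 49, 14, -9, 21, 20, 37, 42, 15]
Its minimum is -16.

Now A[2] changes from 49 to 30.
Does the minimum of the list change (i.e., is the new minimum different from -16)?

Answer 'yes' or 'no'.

Answer: no

Derivation:
Old min = -16
Change: A[2] 49 -> 30
Changed element was NOT the min; min changes only if 30 < -16.
New min = -16; changed? no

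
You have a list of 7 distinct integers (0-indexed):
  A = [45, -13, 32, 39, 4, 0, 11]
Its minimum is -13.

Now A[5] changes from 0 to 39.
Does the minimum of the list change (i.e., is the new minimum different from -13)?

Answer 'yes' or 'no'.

Answer: no

Derivation:
Old min = -13
Change: A[5] 0 -> 39
Changed element was NOT the min; min changes only if 39 < -13.
New min = -13; changed? no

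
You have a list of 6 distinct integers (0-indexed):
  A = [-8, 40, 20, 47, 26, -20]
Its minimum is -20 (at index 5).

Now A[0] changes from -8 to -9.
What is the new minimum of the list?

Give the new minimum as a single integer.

Old min = -20 (at index 5)
Change: A[0] -8 -> -9
Changed element was NOT the old min.
  New min = min(old_min, new_val) = min(-20, -9) = -20

Answer: -20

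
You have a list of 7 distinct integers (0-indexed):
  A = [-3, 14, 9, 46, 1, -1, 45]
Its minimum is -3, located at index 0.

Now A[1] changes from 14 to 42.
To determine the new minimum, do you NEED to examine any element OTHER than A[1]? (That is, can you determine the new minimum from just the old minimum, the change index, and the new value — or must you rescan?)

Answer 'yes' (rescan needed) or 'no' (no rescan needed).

Answer: no

Derivation:
Old min = -3 at index 0
Change at index 1: 14 -> 42
Index 1 was NOT the min. New min = min(-3, 42). No rescan of other elements needed.
Needs rescan: no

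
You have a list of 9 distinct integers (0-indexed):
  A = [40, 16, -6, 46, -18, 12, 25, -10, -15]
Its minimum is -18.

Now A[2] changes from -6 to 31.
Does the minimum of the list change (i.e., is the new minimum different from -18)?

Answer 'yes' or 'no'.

Answer: no

Derivation:
Old min = -18
Change: A[2] -6 -> 31
Changed element was NOT the min; min changes only if 31 < -18.
New min = -18; changed? no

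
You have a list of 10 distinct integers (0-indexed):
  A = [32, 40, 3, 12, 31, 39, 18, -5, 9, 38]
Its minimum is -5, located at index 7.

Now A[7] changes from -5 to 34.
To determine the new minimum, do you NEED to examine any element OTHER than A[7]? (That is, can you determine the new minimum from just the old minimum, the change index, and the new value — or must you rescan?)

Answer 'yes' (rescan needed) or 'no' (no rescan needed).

Answer: yes

Derivation:
Old min = -5 at index 7
Change at index 7: -5 -> 34
Index 7 WAS the min and new value 34 > old min -5. Must rescan other elements to find the new min.
Needs rescan: yes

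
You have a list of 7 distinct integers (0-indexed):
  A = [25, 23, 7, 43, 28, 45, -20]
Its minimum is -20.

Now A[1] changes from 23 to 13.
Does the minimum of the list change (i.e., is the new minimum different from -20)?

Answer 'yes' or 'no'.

Old min = -20
Change: A[1] 23 -> 13
Changed element was NOT the min; min changes only if 13 < -20.
New min = -20; changed? no

Answer: no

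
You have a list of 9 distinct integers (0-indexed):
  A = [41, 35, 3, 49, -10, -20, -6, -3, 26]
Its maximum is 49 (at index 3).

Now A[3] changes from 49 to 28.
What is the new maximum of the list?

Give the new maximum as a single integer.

Old max = 49 (at index 3)
Change: A[3] 49 -> 28
Changed element WAS the max -> may need rescan.
  Max of remaining elements: 41
  New max = max(28, 41) = 41

Answer: 41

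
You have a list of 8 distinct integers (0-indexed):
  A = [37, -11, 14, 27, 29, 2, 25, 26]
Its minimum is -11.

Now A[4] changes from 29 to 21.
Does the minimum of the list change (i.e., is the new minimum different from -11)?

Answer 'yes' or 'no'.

Answer: no

Derivation:
Old min = -11
Change: A[4] 29 -> 21
Changed element was NOT the min; min changes only if 21 < -11.
New min = -11; changed? no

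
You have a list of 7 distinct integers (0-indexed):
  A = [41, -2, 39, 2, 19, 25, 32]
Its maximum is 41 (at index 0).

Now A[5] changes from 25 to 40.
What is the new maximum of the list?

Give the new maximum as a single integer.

Answer: 41

Derivation:
Old max = 41 (at index 0)
Change: A[5] 25 -> 40
Changed element was NOT the old max.
  New max = max(old_max, new_val) = max(41, 40) = 41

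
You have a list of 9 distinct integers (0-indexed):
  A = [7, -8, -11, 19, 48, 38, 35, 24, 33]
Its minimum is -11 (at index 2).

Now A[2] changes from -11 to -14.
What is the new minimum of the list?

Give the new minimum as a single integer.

Old min = -11 (at index 2)
Change: A[2] -11 -> -14
Changed element WAS the min. Need to check: is -14 still <= all others?
  Min of remaining elements: -8
  New min = min(-14, -8) = -14

Answer: -14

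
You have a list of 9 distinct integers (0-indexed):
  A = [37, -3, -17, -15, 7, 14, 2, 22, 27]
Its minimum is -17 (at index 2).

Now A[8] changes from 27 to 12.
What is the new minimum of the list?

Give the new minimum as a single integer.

Old min = -17 (at index 2)
Change: A[8] 27 -> 12
Changed element was NOT the old min.
  New min = min(old_min, new_val) = min(-17, 12) = -17

Answer: -17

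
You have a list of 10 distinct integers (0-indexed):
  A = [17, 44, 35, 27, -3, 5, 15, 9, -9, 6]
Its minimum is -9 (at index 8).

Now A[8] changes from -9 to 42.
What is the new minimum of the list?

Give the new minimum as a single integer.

Answer: -3

Derivation:
Old min = -9 (at index 8)
Change: A[8] -9 -> 42
Changed element WAS the min. Need to check: is 42 still <= all others?
  Min of remaining elements: -3
  New min = min(42, -3) = -3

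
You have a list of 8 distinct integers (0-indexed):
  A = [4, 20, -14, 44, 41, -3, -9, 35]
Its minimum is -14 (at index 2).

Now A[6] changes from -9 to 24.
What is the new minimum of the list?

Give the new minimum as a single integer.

Old min = -14 (at index 2)
Change: A[6] -9 -> 24
Changed element was NOT the old min.
  New min = min(old_min, new_val) = min(-14, 24) = -14

Answer: -14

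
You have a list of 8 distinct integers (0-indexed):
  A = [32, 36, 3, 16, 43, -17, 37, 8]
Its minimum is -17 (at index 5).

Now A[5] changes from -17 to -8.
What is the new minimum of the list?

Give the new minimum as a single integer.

Old min = -17 (at index 5)
Change: A[5] -17 -> -8
Changed element WAS the min. Need to check: is -8 still <= all others?
  Min of remaining elements: 3
  New min = min(-8, 3) = -8

Answer: -8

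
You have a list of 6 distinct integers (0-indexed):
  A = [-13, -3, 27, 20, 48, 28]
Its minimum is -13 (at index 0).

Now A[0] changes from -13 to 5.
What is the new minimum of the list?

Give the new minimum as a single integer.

Answer: -3

Derivation:
Old min = -13 (at index 0)
Change: A[0] -13 -> 5
Changed element WAS the min. Need to check: is 5 still <= all others?
  Min of remaining elements: -3
  New min = min(5, -3) = -3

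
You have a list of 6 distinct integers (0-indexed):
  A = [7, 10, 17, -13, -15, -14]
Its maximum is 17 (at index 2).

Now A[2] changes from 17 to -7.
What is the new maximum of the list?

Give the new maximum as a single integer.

Answer: 10

Derivation:
Old max = 17 (at index 2)
Change: A[2] 17 -> -7
Changed element WAS the max -> may need rescan.
  Max of remaining elements: 10
  New max = max(-7, 10) = 10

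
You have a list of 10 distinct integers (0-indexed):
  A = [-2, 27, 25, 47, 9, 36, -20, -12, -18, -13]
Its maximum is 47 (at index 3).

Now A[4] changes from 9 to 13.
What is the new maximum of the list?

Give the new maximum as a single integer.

Old max = 47 (at index 3)
Change: A[4] 9 -> 13
Changed element was NOT the old max.
  New max = max(old_max, new_val) = max(47, 13) = 47

Answer: 47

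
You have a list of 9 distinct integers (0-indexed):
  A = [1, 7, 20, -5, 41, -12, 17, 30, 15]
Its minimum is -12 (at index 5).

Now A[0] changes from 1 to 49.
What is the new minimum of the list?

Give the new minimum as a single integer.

Old min = -12 (at index 5)
Change: A[0] 1 -> 49
Changed element was NOT the old min.
  New min = min(old_min, new_val) = min(-12, 49) = -12

Answer: -12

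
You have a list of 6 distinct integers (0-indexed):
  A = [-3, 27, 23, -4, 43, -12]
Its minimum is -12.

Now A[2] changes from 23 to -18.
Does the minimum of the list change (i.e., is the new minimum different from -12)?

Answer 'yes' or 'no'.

Old min = -12
Change: A[2] 23 -> -18
Changed element was NOT the min; min changes only if -18 < -12.
New min = -18; changed? yes

Answer: yes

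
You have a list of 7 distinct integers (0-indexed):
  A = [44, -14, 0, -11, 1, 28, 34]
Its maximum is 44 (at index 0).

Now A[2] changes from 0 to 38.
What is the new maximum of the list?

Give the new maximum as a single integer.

Answer: 44

Derivation:
Old max = 44 (at index 0)
Change: A[2] 0 -> 38
Changed element was NOT the old max.
  New max = max(old_max, new_val) = max(44, 38) = 44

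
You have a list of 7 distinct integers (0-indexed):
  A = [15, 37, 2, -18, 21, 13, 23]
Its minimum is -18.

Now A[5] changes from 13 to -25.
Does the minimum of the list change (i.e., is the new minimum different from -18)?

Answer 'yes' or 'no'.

Answer: yes

Derivation:
Old min = -18
Change: A[5] 13 -> -25
Changed element was NOT the min; min changes only if -25 < -18.
New min = -25; changed? yes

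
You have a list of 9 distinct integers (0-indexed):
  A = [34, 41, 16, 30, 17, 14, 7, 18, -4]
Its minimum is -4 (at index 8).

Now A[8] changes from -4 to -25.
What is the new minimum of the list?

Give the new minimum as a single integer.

Old min = -4 (at index 8)
Change: A[8] -4 -> -25
Changed element WAS the min. Need to check: is -25 still <= all others?
  Min of remaining elements: 7
  New min = min(-25, 7) = -25

Answer: -25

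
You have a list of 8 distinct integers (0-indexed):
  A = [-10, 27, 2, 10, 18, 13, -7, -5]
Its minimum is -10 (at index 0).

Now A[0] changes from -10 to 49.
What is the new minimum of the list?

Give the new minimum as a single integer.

Old min = -10 (at index 0)
Change: A[0] -10 -> 49
Changed element WAS the min. Need to check: is 49 still <= all others?
  Min of remaining elements: -7
  New min = min(49, -7) = -7

Answer: -7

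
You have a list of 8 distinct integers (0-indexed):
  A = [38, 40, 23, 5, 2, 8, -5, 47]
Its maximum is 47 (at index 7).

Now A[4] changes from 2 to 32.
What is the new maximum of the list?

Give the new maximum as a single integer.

Old max = 47 (at index 7)
Change: A[4] 2 -> 32
Changed element was NOT the old max.
  New max = max(old_max, new_val) = max(47, 32) = 47

Answer: 47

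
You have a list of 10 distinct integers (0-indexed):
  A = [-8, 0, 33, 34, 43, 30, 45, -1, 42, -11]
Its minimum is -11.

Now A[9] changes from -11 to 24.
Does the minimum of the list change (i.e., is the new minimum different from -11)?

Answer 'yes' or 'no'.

Old min = -11
Change: A[9] -11 -> 24
Changed element was the min; new min must be rechecked.
New min = -8; changed? yes

Answer: yes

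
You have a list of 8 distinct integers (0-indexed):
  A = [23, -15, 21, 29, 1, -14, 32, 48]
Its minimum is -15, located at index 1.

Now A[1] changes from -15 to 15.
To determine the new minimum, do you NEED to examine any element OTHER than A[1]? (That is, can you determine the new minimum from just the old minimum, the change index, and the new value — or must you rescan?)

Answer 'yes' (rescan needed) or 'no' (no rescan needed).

Answer: yes

Derivation:
Old min = -15 at index 1
Change at index 1: -15 -> 15
Index 1 WAS the min and new value 15 > old min -15. Must rescan other elements to find the new min.
Needs rescan: yes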